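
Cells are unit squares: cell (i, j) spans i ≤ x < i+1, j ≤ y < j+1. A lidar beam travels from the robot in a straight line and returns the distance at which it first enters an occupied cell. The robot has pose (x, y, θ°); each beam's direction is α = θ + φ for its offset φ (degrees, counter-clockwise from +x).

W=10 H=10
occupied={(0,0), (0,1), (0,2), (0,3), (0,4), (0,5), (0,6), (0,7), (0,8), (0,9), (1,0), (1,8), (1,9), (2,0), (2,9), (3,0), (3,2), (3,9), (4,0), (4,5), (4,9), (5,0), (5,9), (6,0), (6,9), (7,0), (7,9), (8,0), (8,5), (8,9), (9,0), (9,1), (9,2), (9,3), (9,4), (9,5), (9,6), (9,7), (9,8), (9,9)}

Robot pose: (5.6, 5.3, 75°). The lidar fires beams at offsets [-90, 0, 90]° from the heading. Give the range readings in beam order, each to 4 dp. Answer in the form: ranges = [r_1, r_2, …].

beam 1: φ=-90°, α=345°
  dir = (cos 345°, sin 345°) = (0.9659, -0.2588); from cell (5,5)
  next x-line at t=0.4141, next y-line at t=1.1591; Δt_x=1.0353, Δt_y=3.8637
    x: enter (6,5) at t=0.4141
    y: enter (6,4) at t=1.1591
    x: enter (7,4) at t=1.4494
    x: enter (8,4) at t=2.4847
    x: enter (9,4) at t=3.5199 ← occupied
  → r_1 = 3.5199
beam 2: φ=0°, α=75°
  dir = (cos 75°, sin 75°) = (0.2588, 0.9659); from cell (5,5)
  next x-line at t=1.5455, next y-line at t=0.7247; Δt_x=3.8637, Δt_y=1.0353
    y: enter (5,6) at t=0.7247
    x: enter (6,6) at t=1.5455
    y: enter (6,7) at t=1.7600
    y: enter (6,8) at t=2.7952
    y: enter (6,9) at t=3.8305 ← occupied
  → r_2 = 3.8305
beam 3: φ=90°, α=165°
  dir = (cos 165°, sin 165°) = (-0.9659, 0.2588); from cell (5,5)
  next x-line at t=0.6212, next y-line at t=2.7046; Δt_x=1.0353, Δt_y=3.8637
    x: enter (4,5) at t=0.6212 ← occupied
  → r_3 = 0.6212

ranges = [3.5199, 3.8305, 0.6212]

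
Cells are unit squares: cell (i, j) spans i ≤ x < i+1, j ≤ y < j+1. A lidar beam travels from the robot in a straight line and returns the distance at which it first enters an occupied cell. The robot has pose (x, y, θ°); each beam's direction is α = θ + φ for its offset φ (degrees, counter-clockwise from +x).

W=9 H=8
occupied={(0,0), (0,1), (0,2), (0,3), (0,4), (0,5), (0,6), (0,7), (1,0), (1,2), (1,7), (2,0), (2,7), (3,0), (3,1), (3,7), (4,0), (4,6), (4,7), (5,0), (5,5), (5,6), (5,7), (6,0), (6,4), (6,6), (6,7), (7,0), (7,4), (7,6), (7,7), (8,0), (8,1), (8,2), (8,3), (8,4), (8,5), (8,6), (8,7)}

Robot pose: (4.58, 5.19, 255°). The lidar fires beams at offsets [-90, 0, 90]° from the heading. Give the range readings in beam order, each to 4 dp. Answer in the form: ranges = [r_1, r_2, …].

ranges = [3.7063, 3.3025, 0.4348]

beam 1: φ=-90°, α=165°
  dir = (cos 165°, sin 165°) = (-0.9659, 0.2588); from cell (4,5)
  next x-line at t=0.6005, next y-line at t=3.1296; Δt_x=1.0353, Δt_y=3.8637
    x: enter (3,5) at t=0.6005
    x: enter (2,5) at t=1.6357
    x: enter (1,5) at t=2.6710
    y: enter (1,6) at t=3.1296
    x: enter (0,6) at t=3.7063 ← occupied
  → r_1 = 3.7063
beam 2: φ=0°, α=255°
  dir = (cos 255°, sin 255°) = (-0.2588, -0.9659); from cell (4,5)
  next x-line at t=2.2409, next y-line at t=0.1967; Δt_x=3.8637, Δt_y=1.0353
    y: enter (4,4) at t=0.1967
    y: enter (4,3) at t=1.2320
    x: enter (3,3) at t=2.2409
    y: enter (3,2) at t=2.2673
    y: enter (3,1) at t=3.3025 ← occupied
  → r_2 = 3.3025
beam 3: φ=90°, α=345°
  dir = (cos 345°, sin 345°) = (0.9659, -0.2588); from cell (4,5)
  next x-line at t=0.4348, next y-line at t=0.7341; Δt_x=1.0353, Δt_y=3.8637
    x: enter (5,5) at t=0.4348 ← occupied
  → r_3 = 0.4348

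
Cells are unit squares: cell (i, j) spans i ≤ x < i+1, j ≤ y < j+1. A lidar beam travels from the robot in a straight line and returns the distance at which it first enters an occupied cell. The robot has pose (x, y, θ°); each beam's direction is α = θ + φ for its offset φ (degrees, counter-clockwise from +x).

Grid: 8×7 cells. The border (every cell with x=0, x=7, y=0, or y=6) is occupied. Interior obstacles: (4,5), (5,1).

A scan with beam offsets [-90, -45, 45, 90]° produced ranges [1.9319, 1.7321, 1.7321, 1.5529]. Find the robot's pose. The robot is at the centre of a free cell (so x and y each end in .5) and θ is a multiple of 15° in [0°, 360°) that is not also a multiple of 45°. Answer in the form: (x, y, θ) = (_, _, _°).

(x, y, θ) = (2.5, 4.5, 105°)

Candidates: 28 free-cell centres × 16 headings = 448 poses. Raycast each; keep the one whose scan matches to 4 dp.
  (2.5, 3.5, 240°): beam 1 = 1.7321 ≠ 1.9319 ✗
  (6.5, 2.5, 105°): beam 1 = 0.5176 ≠ 1.9319 ✗
  (5.5, 5.5, 285°): beam 1 = 0.5176 ≠ 1.9319 ✗
  (4.5, 1.5, 300°): beam 1 = 1.0000 ≠ 1.9319 ✗
  (4.5, 1.5, 345°): beam 1 = 0.5176 ≠ 1.9319 ✗
  …
  (2.5, 4.5, 105°): r_1=1.9319, r_2=1.7321, r_3=1.7321, r_4=1.5529 — all match ✓
Only this pose fits every beam.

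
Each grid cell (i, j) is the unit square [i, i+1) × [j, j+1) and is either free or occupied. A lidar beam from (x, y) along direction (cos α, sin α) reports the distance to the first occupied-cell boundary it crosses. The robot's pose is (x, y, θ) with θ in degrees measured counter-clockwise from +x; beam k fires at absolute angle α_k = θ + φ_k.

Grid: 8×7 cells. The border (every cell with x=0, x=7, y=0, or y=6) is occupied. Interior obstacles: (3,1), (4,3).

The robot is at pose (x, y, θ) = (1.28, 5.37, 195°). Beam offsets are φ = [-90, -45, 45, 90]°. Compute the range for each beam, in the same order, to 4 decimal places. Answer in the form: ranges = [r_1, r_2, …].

ranges = [0.6522, 0.3233, 0.5600, 4.5242]

beam 1: φ=-90°, α=105°
  direction (-0.2588, 0.9659); cell (1,5); t to first gridline: x 1.0818, y 0.6522 (then +3.8637 / +1.0353)
    (1,6) via y @ 0.6522  # hit
  → r_1 = 0.6522
beam 2: φ=-45°, α=150°
  direction (-0.8660, 0.5000); cell (1,5); t to first gridline: x 0.3233, y 1.2600 (then +1.1547 / +2.0000)
    (0,5) via x @ 0.3233  # hit
  → r_2 = 0.3233
beam 3: φ=45°, α=240°
  direction (-0.5000, -0.8660); cell (1,5); t to first gridline: x 0.5600, y 0.4272 (then +2.0000 / +1.1547)
    (1,4) via y @ 0.4272
    (0,4) via x @ 0.5600  # hit
  → r_3 = 0.5600
beam 4: φ=90°, α=285°
  direction (0.2588, -0.9659); cell (1,5); t to first gridline: x 2.7819, y 0.3831 (then +3.8637 / +1.0353)
    (1,4) via y @ 0.3831
    (1,3) via y @ 1.4183
    (1,2) via y @ 2.4536
    (2,2) via x @ 2.7819
    (2,1) via y @ 3.4889
    (2,0) via y @ 4.5242  # hit
  → r_4 = 4.5242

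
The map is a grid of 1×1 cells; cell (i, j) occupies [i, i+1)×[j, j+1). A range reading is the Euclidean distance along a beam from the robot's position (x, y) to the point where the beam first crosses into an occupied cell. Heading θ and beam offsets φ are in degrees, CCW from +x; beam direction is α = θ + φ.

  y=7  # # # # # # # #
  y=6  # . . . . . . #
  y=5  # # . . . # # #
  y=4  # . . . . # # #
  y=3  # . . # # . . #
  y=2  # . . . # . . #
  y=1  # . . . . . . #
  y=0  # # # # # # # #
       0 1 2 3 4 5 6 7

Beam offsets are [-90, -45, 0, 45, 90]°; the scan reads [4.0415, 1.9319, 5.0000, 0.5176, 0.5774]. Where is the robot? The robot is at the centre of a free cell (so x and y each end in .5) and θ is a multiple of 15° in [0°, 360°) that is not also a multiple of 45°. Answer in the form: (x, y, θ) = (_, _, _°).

(x, y, θ) = (1.5, 4.5, 30°)

Candidates: 28 free-cell centres × 16 headings = 448 poses. Raycast each; keep the one whose scan matches to 4 dp.
  (3.5, 1.5, 285°): beam 1 = 1.9319 ≠ 4.0415 ✗
  (6.5, 6.5, 60°): beam 1 = 0.5774 ≠ 4.0415 ✗
  (2.5, 4.5, 60°): beam 1 = 1.0000 ≠ 4.0415 ✗
  (2.5, 1.5, 210°): beam 1 = 3.0000 ≠ 4.0415 ✗
  …
  (1.5, 4.5, 30°): r_1=4.0415, r_2=1.9319, r_3=5.0000, r_4=0.5176, r_5=0.5774 — all match ✓
Only this pose fits every beam.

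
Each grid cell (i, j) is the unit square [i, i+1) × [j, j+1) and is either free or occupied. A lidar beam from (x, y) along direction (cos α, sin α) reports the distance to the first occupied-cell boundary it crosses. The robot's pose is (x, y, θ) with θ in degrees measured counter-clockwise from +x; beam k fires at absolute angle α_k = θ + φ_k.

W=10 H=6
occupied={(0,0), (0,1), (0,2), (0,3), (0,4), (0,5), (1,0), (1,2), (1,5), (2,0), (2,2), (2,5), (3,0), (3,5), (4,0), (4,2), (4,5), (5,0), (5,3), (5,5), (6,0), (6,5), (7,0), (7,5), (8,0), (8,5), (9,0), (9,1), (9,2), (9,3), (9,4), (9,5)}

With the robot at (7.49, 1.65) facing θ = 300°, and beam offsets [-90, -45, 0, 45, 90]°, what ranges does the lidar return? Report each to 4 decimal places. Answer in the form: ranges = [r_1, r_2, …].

beam 1: φ=-90°, α=210°
  cosα=-0.8660 sinα=-0.5000 | (7,1) | tMaxX 0.5658 tMaxY 1.3000 | tΔX 1.1547 tΔY 2.0000
    t=0.5658 [x] (6,1)
    t=1.3000 [y] (6,0) — stop
  → r_1 = 1.3000
beam 2: φ=-45°, α=255°
  cosα=-0.2588 sinα=-0.9659 | (7,1) | tMaxX 1.8932 tMaxY 0.6729 | tΔX 3.8637 tΔY 1.0353
    t=0.6729 [y] (7,0) — stop
  → r_2 = 0.6729
beam 3: φ=0°, α=300°
  cosα=0.5000 sinα=-0.8660 | (7,1) | tMaxX 1.0200 tMaxY 0.7506 | tΔX 2.0000 tΔY 1.1547
    t=0.7506 [y] (7,0) — stop
  → r_3 = 0.7506
beam 4: φ=45°, α=345°
  cosα=0.9659 sinα=-0.2588 | (7,1) | tMaxX 0.5280 tMaxY 2.5114 | tΔX 1.0353 tΔY 3.8637
    t=0.5280 [x] (8,1)
    t=1.5633 [x] (9,1) — stop
  → r_4 = 1.5633
beam 5: φ=90°, α=30°
  cosα=0.8660 sinα=0.5000 | (7,1) | tMaxX 0.5889 tMaxY 0.7000 | tΔX 1.1547 tΔY 2.0000
    t=0.5889 [x] (8,1)
    t=0.7000 [y] (8,2)
    t=1.7436 [x] (9,2) — stop
  → r_5 = 1.7436

ranges = [1.3000, 0.6729, 0.7506, 1.5633, 1.7436]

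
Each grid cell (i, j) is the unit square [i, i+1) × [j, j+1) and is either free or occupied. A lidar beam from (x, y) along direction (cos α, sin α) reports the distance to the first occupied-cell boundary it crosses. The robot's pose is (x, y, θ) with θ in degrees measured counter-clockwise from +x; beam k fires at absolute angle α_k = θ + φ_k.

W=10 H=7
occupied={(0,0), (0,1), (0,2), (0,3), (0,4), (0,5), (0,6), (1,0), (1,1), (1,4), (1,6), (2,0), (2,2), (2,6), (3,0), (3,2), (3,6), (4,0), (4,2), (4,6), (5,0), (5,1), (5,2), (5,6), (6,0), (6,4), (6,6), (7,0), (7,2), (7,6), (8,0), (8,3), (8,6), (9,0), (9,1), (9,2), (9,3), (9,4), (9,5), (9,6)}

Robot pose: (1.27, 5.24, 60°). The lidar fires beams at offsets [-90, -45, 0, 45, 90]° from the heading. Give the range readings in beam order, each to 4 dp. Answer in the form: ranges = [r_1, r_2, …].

ranges = [0.4800, 2.9364, 0.8776, 0.7868, 0.3118]

beam 1: φ=-90°, α=330°
  dir = (cos 330°, sin 330°) = (0.8660, -0.5000); from cell (1,5)
  next x-line at t=0.8429, next y-line at t=0.4800; Δt_x=1.1547, Δt_y=2.0000
    y: enter (1,4) at t=0.4800 ← occupied
  → r_1 = 0.4800
beam 2: φ=-45°, α=15°
  dir = (cos 15°, sin 15°) = (0.9659, 0.2588); from cell (1,5)
  next x-line at t=0.7558, next y-line at t=2.9364; Δt_x=1.0353, Δt_y=3.8637
    x: enter (2,5) at t=0.7558
    x: enter (3,5) at t=1.7910
    x: enter (4,5) at t=2.8263
    y: enter (4,6) at t=2.9364 ← occupied
  → r_2 = 2.9364
beam 3: φ=0°, α=60°
  dir = (cos 60°, sin 60°) = (0.5000, 0.8660); from cell (1,5)
  next x-line at t=1.4600, next y-line at t=0.8776; Δt_x=2.0000, Δt_y=1.1547
    y: enter (1,6) at t=0.8776 ← occupied
  → r_3 = 0.8776
beam 4: φ=45°, α=105°
  dir = (cos 105°, sin 105°) = (-0.2588, 0.9659); from cell (1,5)
  next x-line at t=1.0432, next y-line at t=0.7868; Δt_x=3.8637, Δt_y=1.0353
    y: enter (1,6) at t=0.7868 ← occupied
  → r_4 = 0.7868
beam 5: φ=90°, α=150°
  dir = (cos 150°, sin 150°) = (-0.8660, 0.5000); from cell (1,5)
  next x-line at t=0.3118, next y-line at t=1.5200; Δt_x=1.1547, Δt_y=2.0000
    x: enter (0,5) at t=0.3118 ← occupied
  → r_5 = 0.3118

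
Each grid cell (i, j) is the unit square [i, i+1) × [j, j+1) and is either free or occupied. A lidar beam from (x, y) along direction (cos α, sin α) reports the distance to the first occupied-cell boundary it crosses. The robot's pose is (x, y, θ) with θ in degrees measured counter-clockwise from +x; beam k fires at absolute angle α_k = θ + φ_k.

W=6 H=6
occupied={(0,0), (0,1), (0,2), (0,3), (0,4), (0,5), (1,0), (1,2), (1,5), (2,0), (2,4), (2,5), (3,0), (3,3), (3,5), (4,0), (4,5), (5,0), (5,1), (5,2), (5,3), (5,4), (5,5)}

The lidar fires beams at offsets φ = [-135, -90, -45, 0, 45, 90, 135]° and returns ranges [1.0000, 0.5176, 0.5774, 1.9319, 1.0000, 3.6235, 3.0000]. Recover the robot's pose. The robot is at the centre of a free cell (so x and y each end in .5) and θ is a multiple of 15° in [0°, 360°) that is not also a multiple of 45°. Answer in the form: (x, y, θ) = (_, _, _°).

Enumerate (i+0.5, j+0.5, θ) over the 13 free cells and 16 admissible headings. For each, cast all 7 beams and compare to the given ranges.
  (3.5, 1.5, 105°): beam 2 = 1.5529 ≠ 0.5176 ✗
  (2.5, 3.5, 345°): beam 2 = 2.5882 ≠ 0.5176 ✗
  (1.5, 1.5, 195°): beam 1 = 0.5774 ≠ 1.0000 ✗
  …
  (4.5, 2.5, 75°): r_1=1.0000, r_2=0.5176, r_3=0.5774, r_4=1.9319, r_5=1.0000, r_6=3.6235, r_7=3.0000 — all match ✓
Only this pose fits every beam.

(x, y, θ) = (4.5, 2.5, 75°)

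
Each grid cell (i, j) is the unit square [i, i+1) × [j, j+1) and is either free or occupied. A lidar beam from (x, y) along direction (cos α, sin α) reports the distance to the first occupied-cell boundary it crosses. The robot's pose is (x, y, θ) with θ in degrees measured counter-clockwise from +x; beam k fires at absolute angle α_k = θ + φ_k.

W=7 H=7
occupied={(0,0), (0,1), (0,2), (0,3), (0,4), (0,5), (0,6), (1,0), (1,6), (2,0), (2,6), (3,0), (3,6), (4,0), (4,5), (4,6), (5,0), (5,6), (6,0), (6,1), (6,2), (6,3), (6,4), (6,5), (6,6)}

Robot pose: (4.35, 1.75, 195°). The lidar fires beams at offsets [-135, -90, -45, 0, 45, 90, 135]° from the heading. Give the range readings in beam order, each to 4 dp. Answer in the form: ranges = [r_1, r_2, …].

beam 1: φ=-135°, α=60°
  d=(0.5000,0.8660)  start (4,1)  tX=1.3000 tY=0.2887  stride 1/|dx|=2.0000 1/|dy|=1.1547
    cross y-line → (4,2), t=0.2887
    cross x-line → (5,2), t=1.3000
    cross y-line → (5,3), t=1.4434
    cross y-line → (5,4), t=2.5981
    cross x-line → (6,4), t=3.3000 (wall)
  → r_1 = 3.3000
beam 2: φ=-90°, α=105°
  d=(-0.2588,0.9659)  start (4,1)  tX=1.3523 tY=0.2588  stride 1/|dx|=3.8637 1/|dy|=1.0353
    cross y-line → (4,2), t=0.2588
    cross y-line → (4,3), t=1.2941
    cross x-line → (3,3), t=1.3523
    cross y-line → (3,4), t=2.3294
    cross y-line → (3,5), t=3.3646
    cross y-line → (3,6), t=4.3999 (wall)
  → r_2 = 4.3999
beam 3: φ=-45°, α=150°
  d=(-0.8660,0.5000)  start (4,1)  tX=0.4041 tY=0.5000  stride 1/|dx|=1.1547 1/|dy|=2.0000
    cross x-line → (3,1), t=0.4041
    cross y-line → (3,2), t=0.5000
    cross x-line → (2,2), t=1.5588
    cross y-line → (2,3), t=2.5000
    cross x-line → (1,3), t=2.7135
    cross x-line → (0,3), t=3.8682 (wall)
  → r_3 = 3.8682
beam 4: φ=0°, α=195°
  d=(-0.9659,-0.2588)  start (4,1)  tX=0.3623 tY=2.8978  stride 1/|dx|=1.0353 1/|dy|=3.8637
    cross x-line → (3,1), t=0.3623
    cross x-line → (2,1), t=1.3976
    cross x-line → (1,1), t=2.4329
    cross y-line → (1,0), t=2.8978 (wall)
  → r_4 = 2.8978
beam 5: φ=45°, α=240°
  d=(-0.5000,-0.8660)  start (4,1)  tX=0.7000 tY=0.8660  stride 1/|dx|=2.0000 1/|dy|=1.1547
    cross x-line → (3,1), t=0.7000
    cross y-line → (3,0), t=0.8660 (wall)
  → r_5 = 0.8660
beam 6: φ=90°, α=285°
  d=(0.2588,-0.9659)  start (4,1)  tX=2.5114 tY=0.7765  stride 1/|dx|=3.8637 1/|dy|=1.0353
    cross y-line → (4,0), t=0.7765 (wall)
  → r_6 = 0.7765
beam 7: φ=135°, α=330°
  d=(0.8660,-0.5000)  start (4,1)  tX=0.7506 tY=1.5000  stride 1/|dx|=1.1547 1/|dy|=2.0000
    cross x-line → (5,1), t=0.7506
    cross y-line → (5,0), t=1.5000 (wall)
  → r_7 = 1.5000

ranges = [3.3000, 4.3999, 3.8682, 2.8978, 0.8660, 0.7765, 1.5000]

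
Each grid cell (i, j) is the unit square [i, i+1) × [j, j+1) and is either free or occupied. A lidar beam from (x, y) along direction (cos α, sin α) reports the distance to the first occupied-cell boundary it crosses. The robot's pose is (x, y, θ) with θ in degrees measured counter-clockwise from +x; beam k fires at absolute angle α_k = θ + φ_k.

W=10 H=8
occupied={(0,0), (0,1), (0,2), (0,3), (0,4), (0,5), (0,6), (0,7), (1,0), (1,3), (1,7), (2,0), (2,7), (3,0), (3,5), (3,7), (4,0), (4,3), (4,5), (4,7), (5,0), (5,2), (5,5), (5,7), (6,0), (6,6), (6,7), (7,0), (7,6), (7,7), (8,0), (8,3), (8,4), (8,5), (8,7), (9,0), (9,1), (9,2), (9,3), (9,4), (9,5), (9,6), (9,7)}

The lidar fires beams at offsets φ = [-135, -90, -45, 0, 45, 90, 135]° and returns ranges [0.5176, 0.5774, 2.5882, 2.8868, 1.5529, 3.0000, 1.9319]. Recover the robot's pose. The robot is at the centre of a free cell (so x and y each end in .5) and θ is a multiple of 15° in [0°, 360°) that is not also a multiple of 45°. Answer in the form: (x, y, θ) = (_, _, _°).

(x, y, θ) = (2.5, 3.5, 300°)

Candidates: 37 free-cell centres × 16 headings = 592 poses. Raycast each; keep the one whose scan matches to 4 dp.
  (6.5, 3.5, 120°): beam 1 = 1.5529 ≠ 0.5176 ✗
  (1.5, 4.5, 165°): beam 1 = 1.7321 ≠ 0.5176 ✗
  (7.5, 3.5, 210°): beam 1 = 1.9319 ≠ 0.5176 ✗
  (3.5, 3.5, 150°): beam 2 = 1.7321 ≠ 0.5774 ✗
  (6.5, 5.5, 105°): beam 1 = 1.7321 ≠ 0.5176 ✗
  …
  (2.5, 3.5, 300°): r_1=0.5176, r_2=0.5774, r_3=2.5882, r_4=2.8868, r_5=1.5529, r_6=3.0000, r_7=1.9319 — all match ✓
Unique over the lattice → pose = (2.5, 3.5, 300°).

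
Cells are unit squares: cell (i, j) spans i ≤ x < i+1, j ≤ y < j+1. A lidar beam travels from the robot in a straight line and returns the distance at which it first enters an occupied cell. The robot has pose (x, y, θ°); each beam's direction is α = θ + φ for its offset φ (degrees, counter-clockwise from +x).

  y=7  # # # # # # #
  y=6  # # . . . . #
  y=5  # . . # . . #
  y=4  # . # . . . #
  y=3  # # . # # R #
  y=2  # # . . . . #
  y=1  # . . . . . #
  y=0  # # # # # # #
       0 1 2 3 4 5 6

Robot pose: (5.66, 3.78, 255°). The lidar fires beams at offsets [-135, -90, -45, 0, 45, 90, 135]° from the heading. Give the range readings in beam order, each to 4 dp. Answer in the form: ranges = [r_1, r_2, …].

beam 1: φ=-135°, α=120°
  dir = (cos 120°, sin 120°) = (-0.5000, 0.8660); from cell (5,3)
  next x-line at t=1.3200, next y-line at t=0.2540; Δt_x=2.0000, Δt_y=1.1547
    y: enter (5,4) at t=0.2540
    x: enter (4,4) at t=1.3200
    y: enter (4,5) at t=1.4087
    y: enter (4,6) at t=2.5634
    x: enter (3,6) at t=3.3200
    y: enter (3,7) at t=3.7181 ← occupied
  → r_1 = 3.7181
beam 2: φ=-90°, α=165°
  dir = (cos 165°, sin 165°) = (-0.9659, 0.2588); from cell (5,3)
  next x-line at t=0.6833, next y-line at t=0.8500; Δt_x=1.0353, Δt_y=3.8637
    x: enter (4,3) at t=0.6833 ← occupied
  → r_2 = 0.6833
beam 3: φ=-45°, α=210°
  dir = (cos 210°, sin 210°) = (-0.8660, -0.5000); from cell (5,3)
  next x-line at t=0.7621, next y-line at t=1.5600; Δt_x=1.1547, Δt_y=2.0000
    x: enter (4,3) at t=0.7621 ← occupied
  → r_3 = 0.7621
beam 4: φ=0°, α=255°
  dir = (cos 255°, sin 255°) = (-0.2588, -0.9659); from cell (5,3)
  next x-line at t=2.5500, next y-line at t=0.8075; Δt_x=3.8637, Δt_y=1.0353
    y: enter (5,2) at t=0.8075
    y: enter (5,1) at t=1.8428
    x: enter (4,1) at t=2.5500
    y: enter (4,0) at t=2.8781 ← occupied
  → r_4 = 2.8781
beam 5: φ=45°, α=300°
  dir = (cos 300°, sin 300°) = (0.5000, -0.8660); from cell (5,3)
  next x-line at t=0.6800, next y-line at t=0.9007; Δt_x=2.0000, Δt_y=1.1547
    x: enter (6,3) at t=0.6800 ← occupied
  → r_5 = 0.6800
beam 6: φ=90°, α=345°
  dir = (cos 345°, sin 345°) = (0.9659, -0.2588); from cell (5,3)
  next x-line at t=0.3520, next y-line at t=3.0137; Δt_x=1.0353, Δt_y=3.8637
    x: enter (6,3) at t=0.3520 ← occupied
  → r_6 = 0.3520
beam 7: φ=135°, α=30°
  dir = (cos 30°, sin 30°) = (0.8660, 0.5000); from cell (5,3)
  next x-line at t=0.3926, next y-line at t=0.4400; Δt_x=1.1547, Δt_y=2.0000
    x: enter (6,3) at t=0.3926 ← occupied
  → r_7 = 0.3926

ranges = [3.7181, 0.6833, 0.7621, 2.8781, 0.6800, 0.3520, 0.3926]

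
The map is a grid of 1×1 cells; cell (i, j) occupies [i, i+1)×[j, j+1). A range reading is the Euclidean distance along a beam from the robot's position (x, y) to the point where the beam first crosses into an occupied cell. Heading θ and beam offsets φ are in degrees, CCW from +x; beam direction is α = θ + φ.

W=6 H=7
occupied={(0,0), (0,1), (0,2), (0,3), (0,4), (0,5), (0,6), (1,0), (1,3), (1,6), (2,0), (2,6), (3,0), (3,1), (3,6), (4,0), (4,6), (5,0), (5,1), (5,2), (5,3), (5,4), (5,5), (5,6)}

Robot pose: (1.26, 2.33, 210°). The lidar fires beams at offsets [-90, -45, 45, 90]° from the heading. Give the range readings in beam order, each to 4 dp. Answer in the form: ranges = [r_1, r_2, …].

ranges = [0.5200, 0.2692, 1.0046, 1.5358]

beam 1: φ=-90°, α=120°
  dir = (cos 120°, sin 120°) = (-0.5000, 0.8660); from cell (1,2)
  next x-line at t=0.5200, next y-line at t=0.7736; Δt_x=2.0000, Δt_y=1.1547
    x: enter (0,2) at t=0.5200 ← occupied
  → r_1 = 0.5200
beam 2: φ=-45°, α=165°
  dir = (cos 165°, sin 165°) = (-0.9659, 0.2588); from cell (1,2)
  next x-line at t=0.2692, next y-line at t=2.5887; Δt_x=1.0353, Δt_y=3.8637
    x: enter (0,2) at t=0.2692 ← occupied
  → r_2 = 0.2692
beam 3: φ=45°, α=255°
  dir = (cos 255°, sin 255°) = (-0.2588, -0.9659); from cell (1,2)
  next x-line at t=1.0046, next y-line at t=0.3416; Δt_x=3.8637, Δt_y=1.0353
    y: enter (1,1) at t=0.3416
    x: enter (0,1) at t=1.0046 ← occupied
  → r_3 = 1.0046
beam 4: φ=90°, α=300°
  dir = (cos 300°, sin 300°) = (0.5000, -0.8660); from cell (1,2)
  next x-line at t=1.4800, next y-line at t=0.3811; Δt_x=2.0000, Δt_y=1.1547
    y: enter (1,1) at t=0.3811
    x: enter (2,1) at t=1.4800
    y: enter (2,0) at t=1.5358 ← occupied
  → r_4 = 1.5358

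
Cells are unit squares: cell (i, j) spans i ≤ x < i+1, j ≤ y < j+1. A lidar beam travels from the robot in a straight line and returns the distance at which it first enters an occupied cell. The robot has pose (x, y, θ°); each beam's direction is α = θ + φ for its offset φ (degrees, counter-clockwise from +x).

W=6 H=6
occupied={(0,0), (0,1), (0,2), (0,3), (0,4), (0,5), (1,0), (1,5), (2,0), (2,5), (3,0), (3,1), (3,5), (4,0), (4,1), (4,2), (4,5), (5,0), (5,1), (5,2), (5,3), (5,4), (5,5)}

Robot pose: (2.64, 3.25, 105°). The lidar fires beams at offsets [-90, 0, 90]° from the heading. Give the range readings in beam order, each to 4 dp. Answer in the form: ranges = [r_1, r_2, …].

beam 1: φ=-90°, α=15°
  direction (0.9659, 0.2588); cell (2,3); t to first gridline: x 0.3727, y 2.8978 (then +1.0353 / +3.8637)
    (3,3) via x @ 0.3727
    (4,3) via x @ 1.4080
    (5,3) via x @ 2.4433  # hit
  → r_1 = 2.4433
beam 2: φ=0°, α=105°
  direction (-0.2588, 0.9659); cell (2,3); t to first gridline: x 2.4728, y 0.7765 (then +3.8637 / +1.0353)
    (2,4) via y @ 0.7765
    (2,5) via y @ 1.8117  # hit
  → r_2 = 1.8117
beam 3: φ=90°, α=195°
  direction (-0.9659, -0.2588); cell (2,3); t to first gridline: x 0.6626, y 0.9659 (then +1.0353 / +3.8637)
    (1,3) via x @ 0.6626
    (1,2) via y @ 0.9659
    (0,2) via x @ 1.6979  # hit
  → r_3 = 1.6979

ranges = [2.4433, 1.8117, 1.6979]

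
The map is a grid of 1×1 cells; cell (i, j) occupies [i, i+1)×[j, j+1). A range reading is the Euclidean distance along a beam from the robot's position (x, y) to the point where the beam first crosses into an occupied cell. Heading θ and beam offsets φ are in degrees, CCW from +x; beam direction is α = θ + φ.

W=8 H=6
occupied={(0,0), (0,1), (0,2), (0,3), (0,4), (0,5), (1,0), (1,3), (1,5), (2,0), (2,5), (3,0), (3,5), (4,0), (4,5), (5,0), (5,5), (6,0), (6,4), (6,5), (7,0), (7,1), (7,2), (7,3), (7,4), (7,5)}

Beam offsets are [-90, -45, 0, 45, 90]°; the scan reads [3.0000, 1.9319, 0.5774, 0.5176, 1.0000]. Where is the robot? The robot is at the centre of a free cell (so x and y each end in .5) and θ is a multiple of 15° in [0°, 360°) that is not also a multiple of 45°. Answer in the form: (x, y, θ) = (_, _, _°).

(x, y, θ) = (4.5, 1.5, 240°)

Enumerate (i+0.5, j+0.5, θ) over the 22 free cells and 16 admissible headings. For each, cast all 5 beams and compare to the given ranges.
  (3.5, 2.5, 255°): beam 1 = 1.9319 ≠ 3.0000 ✗
  (2.5, 2.5, 120°): beam 1 = 4.0415 ≠ 3.0000 ✗
  (1.5, 1.5, 75°): beam 1 = 1.9319 ≠ 3.0000 ✗
  (2.5, 3.5, 195°): beam 1 = 1.5529 ≠ 3.0000 ✗
  …
  (4.5, 1.5, 240°): r_1=3.0000, r_2=1.9319, r_3=0.5774, r_4=0.5176, r_5=1.0000 — all match ✓
Only this pose fits every beam.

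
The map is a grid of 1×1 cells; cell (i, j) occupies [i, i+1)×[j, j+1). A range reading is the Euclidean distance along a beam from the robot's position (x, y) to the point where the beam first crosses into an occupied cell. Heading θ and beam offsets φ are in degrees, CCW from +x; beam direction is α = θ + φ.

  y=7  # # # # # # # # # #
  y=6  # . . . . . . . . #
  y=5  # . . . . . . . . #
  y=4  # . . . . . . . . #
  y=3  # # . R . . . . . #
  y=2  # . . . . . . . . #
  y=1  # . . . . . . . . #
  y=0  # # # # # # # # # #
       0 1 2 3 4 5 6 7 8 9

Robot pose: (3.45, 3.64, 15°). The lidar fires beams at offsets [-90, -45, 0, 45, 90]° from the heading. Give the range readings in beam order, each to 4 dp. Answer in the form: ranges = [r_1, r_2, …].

ranges = [2.7331, 5.2800, 5.7458, 3.8798, 3.4785]

beam 1: φ=-90°, α=285°
  d=(0.2588,-0.9659)  start (3,3)  tX=2.1250 tY=0.6626  stride 1/|dx|=3.8637 1/|dy|=1.0353
    cross y-line → (3,2), t=0.6626
    cross y-line → (3,1), t=1.6979
    cross x-line → (4,1), t=2.1250
    cross y-line → (4,0), t=2.7331 (wall)
  → r_1 = 2.7331
beam 2: φ=-45°, α=330°
  d=(0.8660,-0.5000)  start (3,3)  tX=0.6351 tY=1.2800  stride 1/|dx|=1.1547 1/|dy|=2.0000
    cross x-line → (4,3), t=0.6351
    cross y-line → (4,2), t=1.2800
    cross x-line → (5,2), t=1.7898
    cross x-line → (6,2), t=2.9445
    cross y-line → (6,1), t=3.2800
    cross x-line → (7,1), t=4.0992
    cross x-line → (8,1), t=5.2539
    cross y-line → (8,0), t=5.2800 (wall)
  → r_2 = 5.2800
beam 3: φ=0°, α=15°
  d=(0.9659,0.2588)  start (3,3)  tX=0.5694 tY=1.3909  stride 1/|dx|=1.0353 1/|dy|=3.8637
    cross x-line → (4,3), t=0.5694
    cross y-line → (4,4), t=1.3909
    cross x-line → (5,4), t=1.6047
    cross x-line → (6,4), t=2.6400
    cross x-line → (7,4), t=3.6752
    cross x-line → (8,4), t=4.7105
    cross y-line → (8,5), t=5.2546
    cross x-line → (9,5), t=5.7458 (wall)
  → r_3 = 5.7458
beam 4: φ=45°, α=60°
  d=(0.5000,0.8660)  start (3,3)  tX=1.1000 tY=0.4157  stride 1/|dx|=2.0000 1/|dy|=1.1547
    cross y-line → (3,4), t=0.4157
    cross x-line → (4,4), t=1.1000
    cross y-line → (4,5), t=1.5704
    cross y-line → (4,6), t=2.7251
    cross x-line → (5,6), t=3.1000
    cross y-line → (5,7), t=3.8798 (wall)
  → r_4 = 3.8798
beam 5: φ=90°, α=105°
  d=(-0.2588,0.9659)  start (3,3)  tX=1.7387 tY=0.3727  stride 1/|dx|=3.8637 1/|dy|=1.0353
    cross y-line → (3,4), t=0.3727
    cross y-line → (3,5), t=1.4080
    cross x-line → (2,5), t=1.7387
    cross y-line → (2,6), t=2.4433
    cross y-line → (2,7), t=3.4785 (wall)
  → r_5 = 3.4785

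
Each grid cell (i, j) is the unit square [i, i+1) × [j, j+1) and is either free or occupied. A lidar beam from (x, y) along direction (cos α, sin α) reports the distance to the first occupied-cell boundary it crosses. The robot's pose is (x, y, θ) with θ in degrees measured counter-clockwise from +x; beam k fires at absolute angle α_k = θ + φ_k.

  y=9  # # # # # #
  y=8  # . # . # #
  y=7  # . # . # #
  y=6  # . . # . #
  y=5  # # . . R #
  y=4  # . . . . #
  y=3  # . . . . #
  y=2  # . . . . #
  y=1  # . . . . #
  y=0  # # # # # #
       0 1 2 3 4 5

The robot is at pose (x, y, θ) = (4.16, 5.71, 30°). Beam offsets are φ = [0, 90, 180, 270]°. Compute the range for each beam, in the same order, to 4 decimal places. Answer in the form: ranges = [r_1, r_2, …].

beam 1: φ=0°, α=30°
  d=(0.8660,0.5000)  start (4,5)  tX=0.9699 tY=0.5800  stride 1/|dx|=1.1547 1/|dy|=2.0000
    cross y-line → (4,6), t=0.5800
    cross x-line → (5,6), t=0.9699 (wall)
  → r_1 = 0.9699
beam 2: φ=90°, α=120°
  d=(-0.5000,0.8660)  start (4,5)  tX=0.3200 tY=0.3349  stride 1/|dx|=2.0000 1/|dy|=1.1547
    cross x-line → (3,5), t=0.3200
    cross y-line → (3,6), t=0.3349 (wall)
  → r_2 = 0.3349
beam 3: φ=180°, α=210°
  d=(-0.8660,-0.5000)  start (4,5)  tX=0.1848 tY=1.4200  stride 1/|dx|=1.1547 1/|dy|=2.0000
    cross x-line → (3,5), t=0.1848
    cross x-line → (2,5), t=1.3395
    cross y-line → (2,4), t=1.4200
    cross x-line → (1,4), t=2.4942
    cross y-line → (1,3), t=3.4200
    cross x-line → (0,3), t=3.6489 (wall)
  → r_3 = 3.6489
beam 4: φ=270°, α=300°
  d=(0.5000,-0.8660)  start (4,5)  tX=1.6800 tY=0.8198  stride 1/|dx|=2.0000 1/|dy|=1.1547
    cross y-line → (4,4), t=0.8198
    cross x-line → (5,4), t=1.6800 (wall)
  → r_4 = 1.6800

ranges = [0.9699, 0.3349, 3.6489, 1.6800]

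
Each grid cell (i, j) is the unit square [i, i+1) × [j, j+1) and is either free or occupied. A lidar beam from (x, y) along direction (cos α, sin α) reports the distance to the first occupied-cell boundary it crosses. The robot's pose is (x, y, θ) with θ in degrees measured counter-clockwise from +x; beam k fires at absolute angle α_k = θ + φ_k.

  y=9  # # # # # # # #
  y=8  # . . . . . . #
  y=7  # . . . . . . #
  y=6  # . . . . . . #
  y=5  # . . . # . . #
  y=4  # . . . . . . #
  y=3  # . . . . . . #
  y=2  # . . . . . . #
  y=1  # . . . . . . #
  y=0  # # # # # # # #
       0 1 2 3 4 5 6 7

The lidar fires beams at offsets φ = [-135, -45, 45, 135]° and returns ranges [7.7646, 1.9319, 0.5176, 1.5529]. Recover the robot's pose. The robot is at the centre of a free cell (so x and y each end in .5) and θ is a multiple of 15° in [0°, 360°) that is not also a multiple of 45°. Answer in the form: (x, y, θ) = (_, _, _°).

Candidates: 47 free-cell centres × 16 headings = 752 poses. Raycast each; keep the one whose scan matches to 4 dp.
  (3.5, 1.5, 345°): beam 1 = 1.0000 ≠ 7.7646 ✗
  (1.5, 3.5, 300°): beam 1 = 0.5176 ≠ 7.7646 ✗
  (5.5, 4.5, 105°): beam 1 = 1.7321 ≠ 7.7646 ✗
  …
  (2.5, 8.5, 60°): r_1=7.7646, r_2=1.9319, r_3=0.5176, r_4=1.5529 — all match ✓
Unique over the lattice → pose = (2.5, 8.5, 60°).

(x, y, θ) = (2.5, 8.5, 60°)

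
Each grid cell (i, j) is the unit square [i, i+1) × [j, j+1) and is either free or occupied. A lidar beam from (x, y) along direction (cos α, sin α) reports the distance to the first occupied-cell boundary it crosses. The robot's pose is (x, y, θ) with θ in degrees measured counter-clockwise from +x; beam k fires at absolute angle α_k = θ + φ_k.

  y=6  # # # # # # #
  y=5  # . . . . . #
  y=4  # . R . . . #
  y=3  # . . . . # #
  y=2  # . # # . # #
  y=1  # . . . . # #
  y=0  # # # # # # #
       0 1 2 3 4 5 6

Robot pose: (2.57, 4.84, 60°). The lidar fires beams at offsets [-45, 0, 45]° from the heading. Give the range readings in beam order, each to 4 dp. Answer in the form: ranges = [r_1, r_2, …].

ranges = [3.5510, 1.3395, 1.2009]

beam 1: φ=-45°, α=15°
  dir = (cos 15°, sin 15°) = (0.9659, 0.2588); from cell (2,4)
  next x-line at t=0.4452, next y-line at t=0.6182; Δt_x=1.0353, Δt_y=3.8637
    x: enter (3,4) at t=0.4452
    y: enter (3,5) at t=0.6182
    x: enter (4,5) at t=1.4804
    x: enter (5,5) at t=2.5157
    x: enter (6,5) at t=3.5510 ← occupied
  → r_1 = 3.5510
beam 2: φ=0°, α=60°
  dir = (cos 60°, sin 60°) = (0.5000, 0.8660); from cell (2,4)
  next x-line at t=0.8600, next y-line at t=0.1848; Δt_x=2.0000, Δt_y=1.1547
    y: enter (2,5) at t=0.1848
    x: enter (3,5) at t=0.8600
    y: enter (3,6) at t=1.3395 ← occupied
  → r_2 = 1.3395
beam 3: φ=45°, α=105°
  dir = (cos 105°, sin 105°) = (-0.2588, 0.9659); from cell (2,4)
  next x-line at t=2.2023, next y-line at t=0.1656; Δt_x=3.8637, Δt_y=1.0353
    y: enter (2,5) at t=0.1656
    y: enter (2,6) at t=1.2009 ← occupied
  → r_3 = 1.2009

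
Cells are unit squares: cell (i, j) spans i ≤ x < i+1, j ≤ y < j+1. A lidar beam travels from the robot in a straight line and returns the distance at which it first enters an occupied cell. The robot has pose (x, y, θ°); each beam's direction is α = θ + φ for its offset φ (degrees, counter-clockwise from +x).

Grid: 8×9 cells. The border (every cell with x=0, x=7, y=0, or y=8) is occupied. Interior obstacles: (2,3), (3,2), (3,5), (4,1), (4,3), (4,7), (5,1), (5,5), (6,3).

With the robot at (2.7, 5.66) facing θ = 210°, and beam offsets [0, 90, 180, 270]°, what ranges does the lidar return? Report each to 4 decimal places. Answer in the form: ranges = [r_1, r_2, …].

beam 1: φ=0°, α=210°
  direction (-0.8660, -0.5000); cell (2,5); t to first gridline: x 0.8083, y 1.3200 (then +1.1547 / +2.0000)
    (1,5) via x @ 0.8083
    (1,4) via y @ 1.3200
    (0,4) via x @ 1.9630  # hit
  → r_1 = 1.9630
beam 2: φ=90°, α=300°
  direction (0.5000, -0.8660); cell (2,5); t to first gridline: x 0.6000, y 0.7621 (then +2.0000 / +1.1547)
    (3,5) via x @ 0.6000  # hit
  → r_2 = 0.6000
beam 3: φ=180°, α=30°
  direction (0.8660, 0.5000); cell (2,5); t to first gridline: x 0.3464, y 0.6800 (then +1.1547 / +2.0000)
    (3,5) via x @ 0.3464  # hit
  → r_3 = 0.3464
beam 4: φ=270°, α=120°
  direction (-0.5000, 0.8660); cell (2,5); t to first gridline: x 1.4000, y 0.3926 (then +2.0000 / +1.1547)
    (2,6) via y @ 0.3926
    (1,6) via x @ 1.4000
    (1,7) via y @ 1.5473
    (1,8) via y @ 2.7020  # hit
  → r_4 = 2.7020

ranges = [1.9630, 0.6000, 0.3464, 2.7020]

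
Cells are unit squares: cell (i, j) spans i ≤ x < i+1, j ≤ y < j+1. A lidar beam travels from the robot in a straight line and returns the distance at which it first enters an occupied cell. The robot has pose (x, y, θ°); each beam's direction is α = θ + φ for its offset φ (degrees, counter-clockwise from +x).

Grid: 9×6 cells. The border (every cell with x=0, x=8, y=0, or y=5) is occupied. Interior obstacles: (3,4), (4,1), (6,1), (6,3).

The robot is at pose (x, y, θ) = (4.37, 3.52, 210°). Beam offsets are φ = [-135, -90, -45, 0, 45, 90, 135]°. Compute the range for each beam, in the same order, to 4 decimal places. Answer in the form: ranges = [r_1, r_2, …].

ranges = [1.5322, 0.7400, 3.4889, 3.8913, 2.6089, 2.9098, 1.6875]

beam 1: φ=-135°, α=75°
  cosα=0.2588 sinα=0.9659 | (4,3) | tMaxX 2.4341 tMaxY 0.4969 | tΔX 3.8637 tΔY 1.0353
    t=0.4969 [y] (4,4)
    t=1.5322 [y] (4,5) — stop
  → r_1 = 1.5322
beam 2: φ=-90°, α=120°
  cosα=-0.5000 sinα=0.8660 | (4,3) | tMaxX 0.7400 tMaxY 0.5543 | tΔX 2.0000 tΔY 1.1547
    t=0.5543 [y] (4,4)
    t=0.7400 [x] (3,4) — stop
  → r_2 = 0.7400
beam 3: φ=-45°, α=165°
  cosα=-0.9659 sinα=0.2588 | (4,3) | tMaxX 0.3831 tMaxY 1.8546 | tΔX 1.0353 tΔY 3.8637
    t=0.3831 [x] (3,3)
    t=1.4183 [x] (2,3)
    t=1.8546 [y] (2,4)
    t=2.4536 [x] (1,4)
    t=3.4889 [x] (0,4) — stop
  → r_3 = 3.4889
beam 4: φ=0°, α=210°
  cosα=-0.8660 sinα=-0.5000 | (4,3) | tMaxX 0.4272 tMaxY 1.0400 | tΔX 1.1547 tΔY 2.0000
    t=0.4272 [x] (3,3)
    t=1.0400 [y] (3,2)
    t=1.5819 [x] (2,2)
    t=2.7366 [x] (1,2)
    t=3.0400 [y] (1,1)
    t=3.8913 [x] (0,1) — stop
  → r_4 = 3.8913
beam 5: φ=45°, α=255°
  cosα=-0.2588 sinα=-0.9659 | (4,3) | tMaxX 1.4296 tMaxY 0.5383 | tΔX 3.8637 tΔY 1.0353
    t=0.5383 [y] (4,2)
    t=1.4296 [x] (3,2)
    t=1.5736 [y] (3,1)
    t=2.6089 [y] (3,0) — stop
  → r_5 = 2.6089
beam 6: φ=90°, α=300°
  cosα=0.5000 sinα=-0.8660 | (4,3) | tMaxX 1.2600 tMaxY 0.6004 | tΔX 2.0000 tΔY 1.1547
    t=0.6004 [y] (4,2)
    t=1.2600 [x] (5,2)
    t=1.7551 [y] (5,1)
    t=2.9098 [y] (5,0) — stop
  → r_6 = 2.9098
beam 7: φ=135°, α=345°
  cosα=0.9659 sinα=-0.2588 | (4,3) | tMaxX 0.6522 tMaxY 2.0091 | tΔX 1.0353 tΔY 3.8637
    t=0.6522 [x] (5,3)
    t=1.6875 [x] (6,3) — stop
  → r_7 = 1.6875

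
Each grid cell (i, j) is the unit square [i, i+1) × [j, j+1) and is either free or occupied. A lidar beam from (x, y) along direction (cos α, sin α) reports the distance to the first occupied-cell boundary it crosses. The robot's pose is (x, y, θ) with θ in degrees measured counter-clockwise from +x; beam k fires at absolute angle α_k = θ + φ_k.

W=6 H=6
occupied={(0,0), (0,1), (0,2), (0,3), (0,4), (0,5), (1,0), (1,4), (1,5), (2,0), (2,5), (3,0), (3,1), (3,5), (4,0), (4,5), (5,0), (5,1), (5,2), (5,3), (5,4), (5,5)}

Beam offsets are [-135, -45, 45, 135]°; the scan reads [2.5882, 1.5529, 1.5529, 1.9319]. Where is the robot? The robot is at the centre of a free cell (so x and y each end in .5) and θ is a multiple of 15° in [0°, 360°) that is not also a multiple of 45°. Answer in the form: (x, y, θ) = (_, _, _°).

(x, y, θ) = (2.5, 3.5, 150°)

Enumerate (i+0.5, j+0.5, θ) over the 14 free cells and 16 admissible headings. For each, cast all 4 beams and compare to the given ranges.
  (2.5, 3.5, 60°): beam 1 = 1.9319 ≠ 2.5882 ✗
  (4.5, 4.5, 60°): beam 1 = 1.9319 ≠ 2.5882 ✗
  (1.5, 1.5, 330°): beam 1 = 0.5176 ≠ 2.5882 ✗
  (3.5, 4.5, 75°): beam 1 = 3.0000 ≠ 2.5882 ✗
  …
  (2.5, 3.5, 150°): r_1=2.5882, r_2=1.5529, r_3=1.5529, r_4=1.9319 — all match ✓
Only this pose fits every beam.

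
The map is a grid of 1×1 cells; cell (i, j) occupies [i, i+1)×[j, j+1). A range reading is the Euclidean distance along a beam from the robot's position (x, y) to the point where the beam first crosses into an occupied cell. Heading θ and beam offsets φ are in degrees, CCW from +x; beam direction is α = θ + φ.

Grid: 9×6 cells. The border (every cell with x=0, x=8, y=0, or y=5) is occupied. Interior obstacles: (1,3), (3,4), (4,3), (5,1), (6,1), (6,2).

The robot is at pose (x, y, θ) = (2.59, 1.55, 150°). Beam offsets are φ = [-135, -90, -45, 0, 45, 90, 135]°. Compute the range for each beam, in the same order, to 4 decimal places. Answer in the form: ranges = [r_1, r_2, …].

ranges = [3.5303, 2.8200, 2.2796, 1.8360, 1.6461, 0.6351, 0.5694]

beam 1: φ=-135°, α=15°
  d=(0.9659,0.2588)  start (2,1)  tX=0.4245 tY=1.7387  stride 1/|dx|=1.0353 1/|dy|=3.8637
    cross x-line → (3,1), t=0.4245
    cross x-line → (4,1), t=1.4597
    cross y-line → (4,2), t=1.7387
    cross x-line → (5,2), t=2.4950
    cross x-line → (6,2), t=3.5303 (wall)
  → r_1 = 3.5303
beam 2: φ=-90°, α=60°
  d=(0.5000,0.8660)  start (2,1)  tX=0.8200 tY=0.5196  stride 1/|dx|=2.0000 1/|dy|=1.1547
    cross y-line → (2,2), t=0.5196
    cross x-line → (3,2), t=0.8200
    cross y-line → (3,3), t=1.6743
    cross x-line → (4,3), t=2.8200 (wall)
  → r_2 = 2.8200
beam 3: φ=-45°, α=105°
  d=(-0.2588,0.9659)  start (2,1)  tX=2.2796 tY=0.4659  stride 1/|dx|=3.8637 1/|dy|=1.0353
    cross y-line → (2,2), t=0.4659
    cross y-line → (2,3), t=1.5012
    cross x-line → (1,3), t=2.2796 (wall)
  → r_3 = 2.2796
beam 4: φ=0°, α=150°
  d=(-0.8660,0.5000)  start (2,1)  tX=0.6813 tY=0.9000  stride 1/|dx|=1.1547 1/|dy|=2.0000
    cross x-line → (1,1), t=0.6813
    cross y-line → (1,2), t=0.9000
    cross x-line → (0,2), t=1.8360 (wall)
  → r_4 = 1.8360
beam 5: φ=45°, α=195°
  d=(-0.9659,-0.2588)  start (2,1)  tX=0.6108 tY=2.1250  stride 1/|dx|=1.0353 1/|dy|=3.8637
    cross x-line → (1,1), t=0.6108
    cross x-line → (0,1), t=1.6461 (wall)
  → r_5 = 1.6461
beam 6: φ=90°, α=240°
  d=(-0.5000,-0.8660)  start (2,1)  tX=1.1800 tY=0.6351  stride 1/|dx|=2.0000 1/|dy|=1.1547
    cross y-line → (2,0), t=0.6351 (wall)
  → r_6 = 0.6351
beam 7: φ=135°, α=285°
  d=(0.2588,-0.9659)  start (2,1)  tX=1.5841 tY=0.5694  stride 1/|dx|=3.8637 1/|dy|=1.0353
    cross y-line → (2,0), t=0.5694 (wall)
  → r_7 = 0.5694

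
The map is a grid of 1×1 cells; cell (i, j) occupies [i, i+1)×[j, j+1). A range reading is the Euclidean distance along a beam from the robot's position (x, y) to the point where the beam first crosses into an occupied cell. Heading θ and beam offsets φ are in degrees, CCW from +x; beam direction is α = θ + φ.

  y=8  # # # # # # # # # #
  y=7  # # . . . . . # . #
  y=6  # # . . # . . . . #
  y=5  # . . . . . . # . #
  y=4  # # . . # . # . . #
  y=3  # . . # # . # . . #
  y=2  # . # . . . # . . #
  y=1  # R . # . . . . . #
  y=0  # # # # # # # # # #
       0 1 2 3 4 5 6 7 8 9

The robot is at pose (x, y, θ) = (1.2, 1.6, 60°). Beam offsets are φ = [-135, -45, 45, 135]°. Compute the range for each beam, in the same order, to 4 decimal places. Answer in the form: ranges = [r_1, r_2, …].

beam 1: φ=-135°, α=285°
  dir = (cos 285°, sin 285°) = (0.2588, -0.9659); from cell (1,1)
  next x-line at t=3.0910, next y-line at t=0.6212; Δt_x=3.8637, Δt_y=1.0353
    y: enter (1,0) at t=0.6212 ← occupied
  → r_1 = 0.6212
beam 2: φ=-45°, α=15°
  dir = (cos 15°, sin 15°) = (0.9659, 0.2588); from cell (1,1)
  next x-line at t=0.8282, next y-line at t=1.5455; Δt_x=1.0353, Δt_y=3.8637
    x: enter (2,1) at t=0.8282
    y: enter (2,2) at t=1.5455 ← occupied
  → r_2 = 1.5455
beam 3: φ=45°, α=105°
  dir = (cos 105°, sin 105°) = (-0.2588, 0.9659); from cell (1,1)
  next x-line at t=0.7727, next y-line at t=0.4141; Δt_x=3.8637, Δt_y=1.0353
    y: enter (1,2) at t=0.4141
    x: enter (0,2) at t=0.7727 ← occupied
  → r_3 = 0.7727
beam 4: φ=135°, α=195°
  dir = (cos 195°, sin 195°) = (-0.9659, -0.2588); from cell (1,1)
  next x-line at t=0.2071, next y-line at t=2.3182; Δt_x=1.0353, Δt_y=3.8637
    x: enter (0,1) at t=0.2071 ← occupied
  → r_4 = 0.2071

ranges = [0.6212, 1.5455, 0.7727, 0.2071]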